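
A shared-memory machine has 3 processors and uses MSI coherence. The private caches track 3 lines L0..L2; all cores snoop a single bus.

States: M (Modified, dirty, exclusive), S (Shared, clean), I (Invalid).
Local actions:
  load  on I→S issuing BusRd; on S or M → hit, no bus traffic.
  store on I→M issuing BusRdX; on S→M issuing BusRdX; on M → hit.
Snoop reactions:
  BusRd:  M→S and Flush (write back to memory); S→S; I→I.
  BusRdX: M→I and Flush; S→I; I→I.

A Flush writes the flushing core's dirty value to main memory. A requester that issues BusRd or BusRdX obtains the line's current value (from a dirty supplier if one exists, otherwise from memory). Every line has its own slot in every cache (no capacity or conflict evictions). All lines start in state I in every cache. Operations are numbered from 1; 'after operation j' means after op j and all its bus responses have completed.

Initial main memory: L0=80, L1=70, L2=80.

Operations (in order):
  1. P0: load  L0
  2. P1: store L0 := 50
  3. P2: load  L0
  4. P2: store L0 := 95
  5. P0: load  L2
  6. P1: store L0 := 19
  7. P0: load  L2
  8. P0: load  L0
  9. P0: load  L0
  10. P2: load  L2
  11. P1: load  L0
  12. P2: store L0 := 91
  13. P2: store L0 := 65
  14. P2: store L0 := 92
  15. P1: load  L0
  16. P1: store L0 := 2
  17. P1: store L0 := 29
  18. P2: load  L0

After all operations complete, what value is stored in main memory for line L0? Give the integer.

memory[L0] = 29

1. P0: load  L0  bus=[BusRd]  L0: P0=S P1=I P2=I  mem[L0]=80
2. P1: store L0 := 50  bus=[BusRdX]  L0: P0=I P1=M P2=I  mem[L0]=80
3. P2: load  L0  bus=[BusRd,Flush]  L0: P0=I P1=S P2=S  mem[L0]=50
4. P2: store L0 := 95  bus=[BusRdX]  L0: P0=I P1=I P2=M  mem[L0]=50
5. P0: load  L2  bus=[BusRd]  L2: P0=S P1=I P2=I  mem[L2]=80
6. P1: store L0 := 19  bus=[BusRdX,Flush]  L0: P0=I P1=M P2=I  mem[L0]=95
7. P0: load  L2  bus=[-]  L2: P0=S P1=I P2=I  mem[L2]=80
8. P0: load  L0  bus=[BusRd,Flush]  L0: P0=S P1=S P2=I  mem[L0]=19
9. P0: load  L0  bus=[-]  L0: P0=S P1=S P2=I  mem[L0]=19
10. P2: load  L2  bus=[BusRd]  L2: P0=S P1=I P2=S  mem[L2]=80
11. P1: load  L0  bus=[-]  L0: P0=S P1=S P2=I  mem[L0]=19
12. P2: store L0 := 91  bus=[BusRdX]  L0: P0=I P1=I P2=M  mem[L0]=19
13. P2: store L0 := 65  bus=[-]  L0: P0=I P1=I P2=M  mem[L0]=19
14. P2: store L0 := 92  bus=[-]  L0: P0=I P1=I P2=M  mem[L0]=19
15. P1: load  L0  bus=[BusRd,Flush]  L0: P0=I P1=S P2=S  mem[L0]=92
16. P1: store L0 := 2  bus=[BusRdX]  L0: P0=I P1=M P2=I  mem[L0]=92
17. P1: store L0 := 29  bus=[-]  L0: P0=I P1=M P2=I  mem[L0]=92
18. P2: load  L0  bus=[BusRd,Flush]  L0: P0=I P1=S P2=S  mem[L0]=29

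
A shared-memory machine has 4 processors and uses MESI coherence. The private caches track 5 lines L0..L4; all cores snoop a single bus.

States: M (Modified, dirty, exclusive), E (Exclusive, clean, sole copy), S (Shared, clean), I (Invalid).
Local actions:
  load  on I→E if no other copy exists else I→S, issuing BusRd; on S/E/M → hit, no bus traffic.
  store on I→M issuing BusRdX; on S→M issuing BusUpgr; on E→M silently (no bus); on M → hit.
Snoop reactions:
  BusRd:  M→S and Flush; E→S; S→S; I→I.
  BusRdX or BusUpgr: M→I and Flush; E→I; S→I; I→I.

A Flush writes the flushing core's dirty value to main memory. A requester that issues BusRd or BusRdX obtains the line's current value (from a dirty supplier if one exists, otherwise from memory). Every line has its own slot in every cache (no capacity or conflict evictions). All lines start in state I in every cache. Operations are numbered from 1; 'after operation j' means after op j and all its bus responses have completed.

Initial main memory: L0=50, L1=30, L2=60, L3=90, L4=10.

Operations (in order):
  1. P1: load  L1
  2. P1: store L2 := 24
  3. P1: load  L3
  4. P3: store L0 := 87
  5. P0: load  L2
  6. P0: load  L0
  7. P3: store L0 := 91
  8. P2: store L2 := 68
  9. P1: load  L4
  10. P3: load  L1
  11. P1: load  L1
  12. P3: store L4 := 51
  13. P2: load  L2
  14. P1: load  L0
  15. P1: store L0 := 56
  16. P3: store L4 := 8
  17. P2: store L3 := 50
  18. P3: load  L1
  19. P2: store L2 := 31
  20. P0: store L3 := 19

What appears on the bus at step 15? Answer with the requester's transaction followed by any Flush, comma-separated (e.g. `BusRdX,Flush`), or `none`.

bus = BusUpgr

1. P1: load  L1  bus=[BusRd]  L1: P0=I P1=E P2=I P3=I  mem[L1]=30
2. P1: store L2 := 24  bus=[BusRdX]  L2: P0=I P1=M P2=I P3=I  mem[L2]=60
3. P1: load  L3  bus=[BusRd]  L3: P0=I P1=E P2=I P3=I  mem[L3]=90
4. P3: store L0 := 87  bus=[BusRdX]  L0: P0=I P1=I P2=I P3=M  mem[L0]=50
5. P0: load  L2  bus=[BusRd,Flush]  L2: P0=S P1=S P2=I P3=I  mem[L2]=24
6. P0: load  L0  bus=[BusRd,Flush]  L0: P0=S P1=I P2=I P3=S  mem[L0]=87
7. P3: store L0 := 91  bus=[BusUpgr]  L0: P0=I P1=I P2=I P3=M  mem[L0]=87
8. P2: store L2 := 68  bus=[BusRdX]  L2: P0=I P1=I P2=M P3=I  mem[L2]=24
9. P1: load  L4  bus=[BusRd]  L4: P0=I P1=E P2=I P3=I  mem[L4]=10
10. P3: load  L1  bus=[BusRd]  L1: P0=I P1=S P2=I P3=S  mem[L1]=30
11. P1: load  L1  bus=[-]  L1: P0=I P1=S P2=I P3=S  mem[L1]=30
12. P3: store L4 := 51  bus=[BusRdX]  L4: P0=I P1=I P2=I P3=M  mem[L4]=10
13. P2: load  L2  bus=[-]  L2: P0=I P1=I P2=M P3=I  mem[L2]=24
14. P1: load  L0  bus=[BusRd,Flush]  L0: P0=I P1=S P2=I P3=S  mem[L0]=91
15. P1: store L0 := 56  bus=[BusUpgr]  L0: P0=I P1=M P2=I P3=I  mem[L0]=91
16. P3: store L4 := 8  bus=[-]  L4: P0=I P1=I P2=I P3=M  mem[L4]=10
17. P2: store L3 := 50  bus=[BusRdX]  L3: P0=I P1=I P2=M P3=I  mem[L3]=90
18. P3: load  L1  bus=[-]  L1: P0=I P1=S P2=I P3=S  mem[L1]=30
19. P2: store L2 := 31  bus=[-]  L2: P0=I P1=I P2=M P3=I  mem[L2]=24
20. P0: store L3 := 19  bus=[BusRdX,Flush]  L3: P0=M P1=I P2=I P3=I  mem[L3]=50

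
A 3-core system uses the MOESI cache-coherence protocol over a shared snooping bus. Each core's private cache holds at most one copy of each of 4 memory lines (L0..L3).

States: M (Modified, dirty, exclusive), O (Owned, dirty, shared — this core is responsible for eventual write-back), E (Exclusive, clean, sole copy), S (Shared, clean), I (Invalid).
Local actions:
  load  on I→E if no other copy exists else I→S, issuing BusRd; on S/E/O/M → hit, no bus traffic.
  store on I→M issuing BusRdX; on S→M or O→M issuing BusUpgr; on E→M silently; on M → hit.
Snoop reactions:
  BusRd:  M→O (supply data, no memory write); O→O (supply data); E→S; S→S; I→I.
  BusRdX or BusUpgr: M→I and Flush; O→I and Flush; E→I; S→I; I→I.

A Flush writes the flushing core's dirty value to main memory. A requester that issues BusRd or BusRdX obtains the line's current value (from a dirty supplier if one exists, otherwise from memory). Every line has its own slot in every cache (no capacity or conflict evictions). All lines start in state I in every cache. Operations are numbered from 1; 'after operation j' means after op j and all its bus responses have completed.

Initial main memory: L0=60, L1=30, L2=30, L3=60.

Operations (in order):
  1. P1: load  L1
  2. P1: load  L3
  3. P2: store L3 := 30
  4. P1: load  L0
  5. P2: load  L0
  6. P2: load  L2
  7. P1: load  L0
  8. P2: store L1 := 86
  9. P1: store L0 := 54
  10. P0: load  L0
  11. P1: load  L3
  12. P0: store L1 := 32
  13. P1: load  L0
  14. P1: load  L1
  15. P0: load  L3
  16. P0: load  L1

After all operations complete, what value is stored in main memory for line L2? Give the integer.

memory[L2] = 30

step 1: P1: load  L1  ⟶  IEI  (L1)  txn=BusRd  M[L1]=30
step 2: P1: load  L3  ⟶  IEI  (L3)  txn=BusRd  M[L3]=60
step 3: P2: store L3 := 30  ⟶  IIM  (L3)  txn=BusRdX  M[L3]=60
step 4: P1: load  L0  ⟶  IEI  (L0)  txn=BusRd  M[L0]=60
step 5: P2: load  L0  ⟶  ISS  (L0)  txn=BusRd  M[L0]=60
step 6: P2: load  L2  ⟶  IIE  (L2)  txn=BusRd  M[L2]=30
step 7: P1: load  L0  ⟶  ISS  (L0)  txn=∅  M[L0]=60
step 8: P2: store L1 := 86  ⟶  IIM  (L1)  txn=BusRdX  M[L1]=30
step 9: P1: store L0 := 54  ⟶  IMI  (L0)  txn=BusUpgr  M[L0]=60
step 10: P0: load  L0  ⟶  SOI  (L0)  txn=BusRd  M[L0]=60
step 11: P1: load  L3  ⟶  ISO  (L3)  txn=BusRd  M[L3]=60
step 12: P0: store L1 := 32  ⟶  MII  (L1)  txn=BusRdX+Flush  M[L1]=86
step 13: P1: load  L0  ⟶  SOI  (L0)  txn=∅  M[L0]=60
step 14: P1: load  L1  ⟶  OSI  (L1)  txn=BusRd  M[L1]=86
step 15: P0: load  L3  ⟶  SSO  (L3)  txn=BusRd  M[L3]=60
step 16: P0: load  L1  ⟶  OSI  (L1)  txn=∅  M[L1]=86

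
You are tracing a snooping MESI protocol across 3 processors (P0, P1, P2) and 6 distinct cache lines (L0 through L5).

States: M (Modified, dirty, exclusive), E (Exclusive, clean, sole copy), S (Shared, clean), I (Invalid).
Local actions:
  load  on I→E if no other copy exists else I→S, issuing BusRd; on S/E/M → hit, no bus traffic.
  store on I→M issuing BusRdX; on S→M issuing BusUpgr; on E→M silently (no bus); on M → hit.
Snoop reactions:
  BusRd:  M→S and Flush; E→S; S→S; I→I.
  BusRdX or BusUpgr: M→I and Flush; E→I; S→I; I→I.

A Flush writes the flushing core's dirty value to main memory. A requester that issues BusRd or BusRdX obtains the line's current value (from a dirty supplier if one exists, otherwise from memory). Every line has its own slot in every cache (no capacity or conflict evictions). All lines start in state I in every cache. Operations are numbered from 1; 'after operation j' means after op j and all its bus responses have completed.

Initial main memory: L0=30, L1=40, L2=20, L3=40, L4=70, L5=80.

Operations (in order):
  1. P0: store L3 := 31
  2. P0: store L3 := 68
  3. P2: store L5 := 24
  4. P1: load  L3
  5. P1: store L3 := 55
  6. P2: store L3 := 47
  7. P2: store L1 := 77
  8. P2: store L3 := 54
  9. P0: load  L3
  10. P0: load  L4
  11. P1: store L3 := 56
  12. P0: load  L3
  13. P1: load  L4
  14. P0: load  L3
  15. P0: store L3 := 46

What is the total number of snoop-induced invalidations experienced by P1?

[1] P0: store L3 := 31 | P0:M(31), P1:I, P2:I | bus: BusRdX
[2] P0: store L3 := 68 | P0:M(68), P1:I, P2:I | bus: none
[3] P2: store L5 := 24 | P0:I, P1:I, P2:M(24) | bus: BusRdX
[4] P1: load  L3 | P0:S(68), P1:S(68), P2:I | bus: BusRd,Flush
[5] P1: store L3 := 55 | P0:I, P1:M(55), P2:I | bus: BusUpgr
[6] P2: store L3 := 47 | P0:I, P1:I, P2:M(47) | bus: BusRdX,Flush
[7] P2: store L1 := 77 | P0:I, P1:I, P2:M(77) | bus: BusRdX
[8] P2: store L3 := 54 | P0:I, P1:I, P2:M(54) | bus: none
[9] P0: load  L3 | P0:S(54), P1:I, P2:S(54) | bus: BusRd,Flush
[10] P0: load  L4 | P0:E(70), P1:I, P2:I | bus: BusRd
[11] P1: store L3 := 56 | P0:I, P1:M(56), P2:I | bus: BusRdX
[12] P0: load  L3 | P0:S(56), P1:S(56), P2:I | bus: BusRd,Flush
[13] P1: load  L4 | P0:S(70), P1:S(70), P2:I | bus: BusRd
[14] P0: load  L3 | P0:S(56), P1:S(56), P2:I | bus: none
[15] P0: store L3 := 46 | P0:M(46), P1:I, P2:I | bus: BusUpgr

invalidations = 2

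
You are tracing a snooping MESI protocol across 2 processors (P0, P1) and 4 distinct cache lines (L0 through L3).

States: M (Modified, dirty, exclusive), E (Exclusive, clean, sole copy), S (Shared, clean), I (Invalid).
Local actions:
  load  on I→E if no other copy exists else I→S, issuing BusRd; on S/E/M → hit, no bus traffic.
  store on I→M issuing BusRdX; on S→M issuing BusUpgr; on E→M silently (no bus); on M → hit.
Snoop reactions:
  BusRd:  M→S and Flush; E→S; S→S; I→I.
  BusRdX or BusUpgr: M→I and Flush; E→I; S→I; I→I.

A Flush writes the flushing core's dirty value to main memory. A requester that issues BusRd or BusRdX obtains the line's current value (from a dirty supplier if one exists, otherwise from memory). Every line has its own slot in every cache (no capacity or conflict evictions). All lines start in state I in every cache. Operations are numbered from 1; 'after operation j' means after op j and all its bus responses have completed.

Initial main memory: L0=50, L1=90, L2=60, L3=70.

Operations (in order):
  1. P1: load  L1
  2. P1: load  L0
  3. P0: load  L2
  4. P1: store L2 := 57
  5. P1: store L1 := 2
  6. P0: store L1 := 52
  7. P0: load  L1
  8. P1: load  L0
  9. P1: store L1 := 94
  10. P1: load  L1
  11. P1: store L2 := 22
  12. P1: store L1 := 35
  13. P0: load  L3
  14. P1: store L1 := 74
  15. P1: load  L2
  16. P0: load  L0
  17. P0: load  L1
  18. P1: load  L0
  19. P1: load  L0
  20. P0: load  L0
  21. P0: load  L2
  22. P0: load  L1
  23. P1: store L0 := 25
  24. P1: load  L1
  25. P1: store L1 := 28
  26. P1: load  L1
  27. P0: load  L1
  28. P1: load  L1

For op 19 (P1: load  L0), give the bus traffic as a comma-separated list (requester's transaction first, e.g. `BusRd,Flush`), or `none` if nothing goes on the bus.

bus = none

  op1 P1: load  L1 → I/E on L1; bus BusRd; mem=90
  op2 P1: load  L0 → I/E on L0; bus BusRd; mem=50
  op3 P0: load  L2 → E/I on L2; bus BusRd; mem=60
  op4 P1: store L2 := 57 → I/M on L2; bus BusRdX; mem=60
  op5 P1: store L1 := 2 → I/M on L1; bus (none); mem=90
  op6 P0: store L1 := 52 → M/I on L1; bus BusRdX Flush; mem=2
  op7 P0: load  L1 → M/I on L1; bus (none); mem=2
  op8 P1: load  L0 → I/E on L0; bus (none); mem=50
  op9 P1: store L1 := 94 → I/M on L1; bus BusRdX Flush; mem=52
  op10 P1: load  L1 → I/M on L1; bus (none); mem=52
  op11 P1: store L2 := 22 → I/M on L2; bus (none); mem=60
  op12 P1: store L1 := 35 → I/M on L1; bus (none); mem=52
  op13 P0: load  L3 → E/I on L3; bus BusRd; mem=70
  op14 P1: store L1 := 74 → I/M on L1; bus (none); mem=52
  op15 P1: load  L2 → I/M on L2; bus (none); mem=60
  op16 P0: load  L0 → S/S on L0; bus BusRd; mem=50
  op17 P0: load  L1 → S/S on L1; bus BusRd Flush; mem=74
  op18 P1: load  L0 → S/S on L0; bus (none); mem=50
  op19 P1: load  L0 → S/S on L0; bus (none); mem=50
  op20 P0: load  L0 → S/S on L0; bus (none); mem=50
  op21 P0: load  L2 → S/S on L2; bus BusRd Flush; mem=22
  op22 P0: load  L1 → S/S on L1; bus (none); mem=74
  op23 P1: store L0 := 25 → I/M on L0; bus BusUpgr; mem=50
  op24 P1: load  L1 → S/S on L1; bus (none); mem=74
  op25 P1: store L1 := 28 → I/M on L1; bus BusUpgr; mem=74
  op26 P1: load  L1 → I/M on L1; bus (none); mem=74
  op27 P0: load  L1 → S/S on L1; bus BusRd Flush; mem=28
  op28 P1: load  L1 → S/S on L1; bus (none); mem=28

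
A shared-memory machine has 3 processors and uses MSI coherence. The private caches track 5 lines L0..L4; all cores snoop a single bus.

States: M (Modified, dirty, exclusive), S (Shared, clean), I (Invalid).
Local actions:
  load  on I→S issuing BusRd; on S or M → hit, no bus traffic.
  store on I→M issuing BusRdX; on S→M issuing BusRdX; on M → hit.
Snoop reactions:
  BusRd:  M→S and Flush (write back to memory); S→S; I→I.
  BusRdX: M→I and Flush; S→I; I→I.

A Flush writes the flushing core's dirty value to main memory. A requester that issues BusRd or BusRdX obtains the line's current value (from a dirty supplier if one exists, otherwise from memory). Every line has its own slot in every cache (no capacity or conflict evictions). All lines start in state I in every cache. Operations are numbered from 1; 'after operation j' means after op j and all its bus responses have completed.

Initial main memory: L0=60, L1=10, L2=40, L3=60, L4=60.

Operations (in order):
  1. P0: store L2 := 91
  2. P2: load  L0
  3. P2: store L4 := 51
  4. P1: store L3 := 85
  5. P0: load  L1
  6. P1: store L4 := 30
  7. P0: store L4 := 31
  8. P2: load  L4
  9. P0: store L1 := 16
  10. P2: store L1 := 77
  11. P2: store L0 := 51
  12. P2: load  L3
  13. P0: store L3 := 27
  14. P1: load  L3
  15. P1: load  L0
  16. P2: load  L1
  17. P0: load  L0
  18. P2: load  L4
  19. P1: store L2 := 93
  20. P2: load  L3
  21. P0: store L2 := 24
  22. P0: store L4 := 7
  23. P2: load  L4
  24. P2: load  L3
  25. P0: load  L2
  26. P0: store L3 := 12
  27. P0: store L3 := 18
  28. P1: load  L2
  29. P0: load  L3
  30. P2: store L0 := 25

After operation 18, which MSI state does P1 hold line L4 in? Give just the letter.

state = I

[1] P0: store L2 := 91 | P0:M(91), P1:I, P2:I | bus: BusRdX
[2] P2: load  L0 | P0:I, P1:I, P2:S(60) | bus: BusRd
[3] P2: store L4 := 51 | P0:I, P1:I, P2:M(51) | bus: BusRdX
[4] P1: store L3 := 85 | P0:I, P1:M(85), P2:I | bus: BusRdX
[5] P0: load  L1 | P0:S(10), P1:I, P2:I | bus: BusRd
[6] P1: store L4 := 30 | P0:I, P1:M(30), P2:I | bus: BusRdX,Flush
[7] P0: store L4 := 31 | P0:M(31), P1:I, P2:I | bus: BusRdX,Flush
[8] P2: load  L4 | P0:S(31), P1:I, P2:S(31) | bus: BusRd,Flush
[9] P0: store L1 := 16 | P0:M(16), P1:I, P2:I | bus: BusRdX
[10] P2: store L1 := 77 | P0:I, P1:I, P2:M(77) | bus: BusRdX,Flush
[11] P2: store L0 := 51 | P0:I, P1:I, P2:M(51) | bus: BusRdX
[12] P2: load  L3 | P0:I, P1:S(85), P2:S(85) | bus: BusRd,Flush
[13] P0: store L3 := 27 | P0:M(27), P1:I, P2:I | bus: BusRdX
[14] P1: load  L3 | P0:S(27), P1:S(27), P2:I | bus: BusRd,Flush
[15] P1: load  L0 | P0:I, P1:S(51), P2:S(51) | bus: BusRd,Flush
[16] P2: load  L1 | P0:I, P1:I, P2:M(77) | bus: none
[17] P0: load  L0 | P0:S(51), P1:S(51), P2:S(51) | bus: BusRd
[18] P2: load  L4 | P0:S(31), P1:I, P2:S(31) | bus: none
[19] P1: store L2 := 93 | P0:I, P1:M(93), P2:I | bus: BusRdX,Flush
[20] P2: load  L3 | P0:S(27), P1:S(27), P2:S(27) | bus: BusRd
[21] P0: store L2 := 24 | P0:M(24), P1:I, P2:I | bus: BusRdX,Flush
[22] P0: store L4 := 7 | P0:M(7), P1:I, P2:I | bus: BusRdX
[23] P2: load  L4 | P0:S(7), P1:I, P2:S(7) | bus: BusRd,Flush
[24] P2: load  L3 | P0:S(27), P1:S(27), P2:S(27) | bus: none
[25] P0: load  L2 | P0:M(24), P1:I, P2:I | bus: none
[26] P0: store L3 := 12 | P0:M(12), P1:I, P2:I | bus: BusRdX
[27] P0: store L3 := 18 | P0:M(18), P1:I, P2:I | bus: none
[28] P1: load  L2 | P0:S(24), P1:S(24), P2:I | bus: BusRd,Flush
[29] P0: load  L3 | P0:M(18), P1:I, P2:I | bus: none
[30] P2: store L0 := 25 | P0:I, P1:I, P2:M(25) | bus: BusRdX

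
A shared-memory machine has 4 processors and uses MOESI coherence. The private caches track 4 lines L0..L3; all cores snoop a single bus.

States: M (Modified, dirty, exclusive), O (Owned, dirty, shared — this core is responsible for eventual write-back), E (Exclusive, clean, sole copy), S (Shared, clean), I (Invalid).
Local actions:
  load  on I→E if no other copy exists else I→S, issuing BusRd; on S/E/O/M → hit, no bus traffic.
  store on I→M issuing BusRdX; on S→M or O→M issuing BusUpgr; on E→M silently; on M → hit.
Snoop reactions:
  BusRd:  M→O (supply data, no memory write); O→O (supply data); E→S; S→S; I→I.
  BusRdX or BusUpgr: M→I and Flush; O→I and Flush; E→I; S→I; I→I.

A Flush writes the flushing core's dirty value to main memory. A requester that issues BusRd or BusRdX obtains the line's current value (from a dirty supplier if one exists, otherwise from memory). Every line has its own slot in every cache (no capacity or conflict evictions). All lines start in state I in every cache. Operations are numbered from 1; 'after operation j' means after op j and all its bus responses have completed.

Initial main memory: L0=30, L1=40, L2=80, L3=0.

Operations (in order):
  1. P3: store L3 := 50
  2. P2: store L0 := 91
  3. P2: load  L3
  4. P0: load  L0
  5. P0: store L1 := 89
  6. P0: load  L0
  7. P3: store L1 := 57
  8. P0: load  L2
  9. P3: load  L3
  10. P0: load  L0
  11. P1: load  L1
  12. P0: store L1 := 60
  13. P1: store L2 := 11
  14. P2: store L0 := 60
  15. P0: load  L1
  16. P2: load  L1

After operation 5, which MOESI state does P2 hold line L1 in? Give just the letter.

state = I

[1] P3: store L3 := 50 | P0:I, P1:I, P2:I, P3:M(50) | bus: BusRdX
[2] P2: store L0 := 91 | P0:I, P1:I, P2:M(91), P3:I | bus: BusRdX
[3] P2: load  L3 | P0:I, P1:I, P2:S(50), P3:O(50) | bus: BusRd
[4] P0: load  L0 | P0:S(91), P1:I, P2:O(91), P3:I | bus: BusRd
[5] P0: store L1 := 89 | P0:M(89), P1:I, P2:I, P3:I | bus: BusRdX
[6] P0: load  L0 | P0:S(91), P1:I, P2:O(91), P3:I | bus: none
[7] P3: store L1 := 57 | P0:I, P1:I, P2:I, P3:M(57) | bus: BusRdX,Flush
[8] P0: load  L2 | P0:E(80), P1:I, P2:I, P3:I | bus: BusRd
[9] P3: load  L3 | P0:I, P1:I, P2:S(50), P3:O(50) | bus: none
[10] P0: load  L0 | P0:S(91), P1:I, P2:O(91), P3:I | bus: none
[11] P1: load  L1 | P0:I, P1:S(57), P2:I, P3:O(57) | bus: BusRd
[12] P0: store L1 := 60 | P0:M(60), P1:I, P2:I, P3:I | bus: BusRdX,Flush
[13] P1: store L2 := 11 | P0:I, P1:M(11), P2:I, P3:I | bus: BusRdX
[14] P2: store L0 := 60 | P0:I, P1:I, P2:M(60), P3:I | bus: BusUpgr
[15] P0: load  L1 | P0:M(60), P1:I, P2:I, P3:I | bus: none
[16] P2: load  L1 | P0:O(60), P1:I, P2:S(60), P3:I | bus: BusRd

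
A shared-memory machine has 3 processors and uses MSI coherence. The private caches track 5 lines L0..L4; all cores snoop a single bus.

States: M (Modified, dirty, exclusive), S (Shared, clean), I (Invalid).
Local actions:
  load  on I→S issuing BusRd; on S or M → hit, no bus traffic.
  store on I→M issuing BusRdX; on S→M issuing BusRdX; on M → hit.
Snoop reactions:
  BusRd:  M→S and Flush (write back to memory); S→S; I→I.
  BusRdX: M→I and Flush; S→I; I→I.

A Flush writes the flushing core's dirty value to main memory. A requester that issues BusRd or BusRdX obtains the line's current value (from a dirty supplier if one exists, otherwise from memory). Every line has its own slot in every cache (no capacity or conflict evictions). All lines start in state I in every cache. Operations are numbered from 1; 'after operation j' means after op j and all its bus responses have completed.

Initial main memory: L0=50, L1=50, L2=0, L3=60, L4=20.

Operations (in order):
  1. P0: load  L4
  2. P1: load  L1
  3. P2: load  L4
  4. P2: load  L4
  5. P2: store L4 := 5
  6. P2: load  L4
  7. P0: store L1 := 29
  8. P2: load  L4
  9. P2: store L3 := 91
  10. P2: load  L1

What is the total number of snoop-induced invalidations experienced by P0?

step 1: P0: load  L4  ⟶  SII  (L4)  txn=BusRd  M[L4]=20
step 2: P1: load  L1  ⟶  ISI  (L1)  txn=BusRd  M[L1]=50
step 3: P2: load  L4  ⟶  SIS  (L4)  txn=BusRd  M[L4]=20
step 4: P2: load  L4  ⟶  SIS  (L4)  txn=∅  M[L4]=20
step 5: P2: store L4 := 5  ⟶  IIM  (L4)  txn=BusRdX  M[L4]=20
step 6: P2: load  L4  ⟶  IIM  (L4)  txn=∅  M[L4]=20
step 7: P0: store L1 := 29  ⟶  MII  (L1)  txn=BusRdX  M[L1]=50
step 8: P2: load  L4  ⟶  IIM  (L4)  txn=∅  M[L4]=20
step 9: P2: store L3 := 91  ⟶  IIM  (L3)  txn=BusRdX  M[L3]=60
step 10: P2: load  L1  ⟶  SIS  (L1)  txn=BusRd+Flush  M[L1]=29

invalidations = 1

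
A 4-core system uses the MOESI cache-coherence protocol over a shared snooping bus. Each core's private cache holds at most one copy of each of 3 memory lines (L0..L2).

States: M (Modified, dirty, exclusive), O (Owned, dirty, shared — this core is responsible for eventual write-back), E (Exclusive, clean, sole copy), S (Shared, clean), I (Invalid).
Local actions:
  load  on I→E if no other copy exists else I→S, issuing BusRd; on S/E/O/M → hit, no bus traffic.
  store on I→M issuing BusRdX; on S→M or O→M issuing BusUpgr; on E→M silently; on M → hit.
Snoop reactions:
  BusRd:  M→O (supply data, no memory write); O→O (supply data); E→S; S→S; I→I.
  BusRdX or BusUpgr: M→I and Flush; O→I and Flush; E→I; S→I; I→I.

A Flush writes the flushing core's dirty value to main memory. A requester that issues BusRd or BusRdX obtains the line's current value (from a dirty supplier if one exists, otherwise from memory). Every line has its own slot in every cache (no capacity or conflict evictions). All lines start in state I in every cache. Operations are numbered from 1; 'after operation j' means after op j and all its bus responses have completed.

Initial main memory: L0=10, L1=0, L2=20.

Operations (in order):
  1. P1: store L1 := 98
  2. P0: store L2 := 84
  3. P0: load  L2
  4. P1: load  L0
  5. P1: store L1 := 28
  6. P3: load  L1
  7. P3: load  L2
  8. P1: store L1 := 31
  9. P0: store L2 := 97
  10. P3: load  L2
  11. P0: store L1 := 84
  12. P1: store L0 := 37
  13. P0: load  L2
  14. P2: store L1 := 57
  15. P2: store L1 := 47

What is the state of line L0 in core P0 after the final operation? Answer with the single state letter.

state = I

step 1: P1: store L1 := 98  ⟶  IMII  (L1)  txn=BusRdX  M[L1]=0
step 2: P0: store L2 := 84  ⟶  MIII  (L2)  txn=BusRdX  M[L2]=20
step 3: P0: load  L2  ⟶  MIII  (L2)  txn=∅  M[L2]=20
step 4: P1: load  L0  ⟶  IEII  (L0)  txn=BusRd  M[L0]=10
step 5: P1: store L1 := 28  ⟶  IMII  (L1)  txn=∅  M[L1]=0
step 6: P3: load  L1  ⟶  IOIS  (L1)  txn=BusRd  M[L1]=0
step 7: P3: load  L2  ⟶  OIIS  (L2)  txn=BusRd  M[L2]=20
step 8: P1: store L1 := 31  ⟶  IMII  (L1)  txn=BusUpgr  M[L1]=0
step 9: P0: store L2 := 97  ⟶  MIII  (L2)  txn=BusUpgr  M[L2]=20
step 10: P3: load  L2  ⟶  OIIS  (L2)  txn=BusRd  M[L2]=20
step 11: P0: store L1 := 84  ⟶  MIII  (L1)  txn=BusRdX+Flush  M[L1]=31
step 12: P1: store L0 := 37  ⟶  IMII  (L0)  txn=∅  M[L0]=10
step 13: P0: load  L2  ⟶  OIIS  (L2)  txn=∅  M[L2]=20
step 14: P2: store L1 := 57  ⟶  IIMI  (L1)  txn=BusRdX+Flush  M[L1]=84
step 15: P2: store L1 := 47  ⟶  IIMI  (L1)  txn=∅  M[L1]=84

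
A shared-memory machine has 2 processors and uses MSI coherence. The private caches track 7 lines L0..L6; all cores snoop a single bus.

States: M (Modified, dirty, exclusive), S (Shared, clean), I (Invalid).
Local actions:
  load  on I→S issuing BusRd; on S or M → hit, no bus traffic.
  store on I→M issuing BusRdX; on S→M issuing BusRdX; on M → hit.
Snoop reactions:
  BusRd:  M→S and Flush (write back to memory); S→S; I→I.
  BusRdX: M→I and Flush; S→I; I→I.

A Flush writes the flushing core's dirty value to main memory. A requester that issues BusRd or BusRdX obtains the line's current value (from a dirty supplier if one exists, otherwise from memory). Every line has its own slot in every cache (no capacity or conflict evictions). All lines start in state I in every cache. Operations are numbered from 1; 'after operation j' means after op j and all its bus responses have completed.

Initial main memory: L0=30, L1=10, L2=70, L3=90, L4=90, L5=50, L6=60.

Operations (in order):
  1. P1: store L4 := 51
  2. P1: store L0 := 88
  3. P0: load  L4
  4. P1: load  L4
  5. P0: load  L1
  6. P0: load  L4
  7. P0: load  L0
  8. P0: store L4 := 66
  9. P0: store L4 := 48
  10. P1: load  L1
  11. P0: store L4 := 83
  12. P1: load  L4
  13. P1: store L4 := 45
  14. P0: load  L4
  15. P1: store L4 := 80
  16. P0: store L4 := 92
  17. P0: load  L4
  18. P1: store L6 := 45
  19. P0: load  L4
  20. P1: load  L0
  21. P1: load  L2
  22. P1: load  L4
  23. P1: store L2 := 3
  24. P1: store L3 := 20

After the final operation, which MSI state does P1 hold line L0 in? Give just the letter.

state = S

[1] P1: store L4 := 51 | P0:I, P1:M(51) | bus: BusRdX
[2] P1: store L0 := 88 | P0:I, P1:M(88) | bus: BusRdX
[3] P0: load  L4 | P0:S(51), P1:S(51) | bus: BusRd,Flush
[4] P1: load  L4 | P0:S(51), P1:S(51) | bus: none
[5] P0: load  L1 | P0:S(10), P1:I | bus: BusRd
[6] P0: load  L4 | P0:S(51), P1:S(51) | bus: none
[7] P0: load  L0 | P0:S(88), P1:S(88) | bus: BusRd,Flush
[8] P0: store L4 := 66 | P0:M(66), P1:I | bus: BusRdX
[9] P0: store L4 := 48 | P0:M(48), P1:I | bus: none
[10] P1: load  L1 | P0:S(10), P1:S(10) | bus: BusRd
[11] P0: store L4 := 83 | P0:M(83), P1:I | bus: none
[12] P1: load  L4 | P0:S(83), P1:S(83) | bus: BusRd,Flush
[13] P1: store L4 := 45 | P0:I, P1:M(45) | bus: BusRdX
[14] P0: load  L4 | P0:S(45), P1:S(45) | bus: BusRd,Flush
[15] P1: store L4 := 80 | P0:I, P1:M(80) | bus: BusRdX
[16] P0: store L4 := 92 | P0:M(92), P1:I | bus: BusRdX,Flush
[17] P0: load  L4 | P0:M(92), P1:I | bus: none
[18] P1: store L6 := 45 | P0:I, P1:M(45) | bus: BusRdX
[19] P0: load  L4 | P0:M(92), P1:I | bus: none
[20] P1: load  L0 | P0:S(88), P1:S(88) | bus: none
[21] P1: load  L2 | P0:I, P1:S(70) | bus: BusRd
[22] P1: load  L4 | P0:S(92), P1:S(92) | bus: BusRd,Flush
[23] P1: store L2 := 3 | P0:I, P1:M(3) | bus: BusRdX
[24] P1: store L3 := 20 | P0:I, P1:M(20) | bus: BusRdX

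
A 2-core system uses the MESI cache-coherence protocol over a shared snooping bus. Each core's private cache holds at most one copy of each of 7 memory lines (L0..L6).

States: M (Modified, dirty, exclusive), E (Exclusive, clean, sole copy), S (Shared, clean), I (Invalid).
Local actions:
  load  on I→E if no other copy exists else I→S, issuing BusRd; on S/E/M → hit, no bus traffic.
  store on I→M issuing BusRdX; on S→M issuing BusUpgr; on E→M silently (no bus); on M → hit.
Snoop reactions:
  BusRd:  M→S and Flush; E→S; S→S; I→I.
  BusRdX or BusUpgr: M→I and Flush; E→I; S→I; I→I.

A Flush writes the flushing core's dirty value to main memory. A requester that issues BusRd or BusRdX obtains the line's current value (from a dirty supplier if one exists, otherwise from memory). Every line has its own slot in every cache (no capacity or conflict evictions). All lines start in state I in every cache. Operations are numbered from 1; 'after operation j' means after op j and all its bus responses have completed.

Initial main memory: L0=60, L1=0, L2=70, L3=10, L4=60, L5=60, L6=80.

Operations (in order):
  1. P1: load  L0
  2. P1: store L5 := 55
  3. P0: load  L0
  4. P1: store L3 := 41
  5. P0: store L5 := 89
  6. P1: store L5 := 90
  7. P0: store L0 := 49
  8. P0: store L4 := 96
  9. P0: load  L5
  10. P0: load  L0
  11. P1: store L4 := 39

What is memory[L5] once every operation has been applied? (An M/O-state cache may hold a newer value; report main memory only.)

memory[L5] = 90

[1] P1: load  L0 | P0:I, P1:E(60) | bus: BusRd
[2] P1: store L5 := 55 | P0:I, P1:M(55) | bus: BusRdX
[3] P0: load  L0 | P0:S(60), P1:S(60) | bus: BusRd
[4] P1: store L3 := 41 | P0:I, P1:M(41) | bus: BusRdX
[5] P0: store L5 := 89 | P0:M(89), P1:I | bus: BusRdX,Flush
[6] P1: store L5 := 90 | P0:I, P1:M(90) | bus: BusRdX,Flush
[7] P0: store L0 := 49 | P0:M(49), P1:I | bus: BusUpgr
[8] P0: store L4 := 96 | P0:M(96), P1:I | bus: BusRdX
[9] P0: load  L5 | P0:S(90), P1:S(90) | bus: BusRd,Flush
[10] P0: load  L0 | P0:M(49), P1:I | bus: none
[11] P1: store L4 := 39 | P0:I, P1:M(39) | bus: BusRdX,Flush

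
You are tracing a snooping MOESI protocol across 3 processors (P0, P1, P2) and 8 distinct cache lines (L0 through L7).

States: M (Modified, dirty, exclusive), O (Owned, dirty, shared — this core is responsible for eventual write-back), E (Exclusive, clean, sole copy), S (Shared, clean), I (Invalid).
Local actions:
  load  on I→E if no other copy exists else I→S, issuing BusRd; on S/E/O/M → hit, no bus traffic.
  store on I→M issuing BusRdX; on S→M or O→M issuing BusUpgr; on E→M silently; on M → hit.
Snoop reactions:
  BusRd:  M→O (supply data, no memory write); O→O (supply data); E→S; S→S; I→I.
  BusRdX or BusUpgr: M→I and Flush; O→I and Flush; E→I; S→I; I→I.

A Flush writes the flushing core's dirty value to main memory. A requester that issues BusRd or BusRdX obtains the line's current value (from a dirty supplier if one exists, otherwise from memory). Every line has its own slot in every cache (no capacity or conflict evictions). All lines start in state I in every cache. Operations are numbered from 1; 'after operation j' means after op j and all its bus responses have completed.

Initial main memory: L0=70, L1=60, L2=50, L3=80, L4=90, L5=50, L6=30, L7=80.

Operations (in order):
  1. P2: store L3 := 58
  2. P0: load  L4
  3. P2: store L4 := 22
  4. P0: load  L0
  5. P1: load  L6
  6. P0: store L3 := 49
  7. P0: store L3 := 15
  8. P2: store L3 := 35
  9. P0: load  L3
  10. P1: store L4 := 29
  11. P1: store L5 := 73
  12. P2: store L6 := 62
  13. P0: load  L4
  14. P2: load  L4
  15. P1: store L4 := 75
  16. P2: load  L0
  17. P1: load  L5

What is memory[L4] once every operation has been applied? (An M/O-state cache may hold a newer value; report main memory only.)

[1] P2: store L3 := 58 | P0:I, P1:I, P2:M(58) | bus: BusRdX
[2] P0: load  L4 | P0:E(90), P1:I, P2:I | bus: BusRd
[3] P2: store L4 := 22 | P0:I, P1:I, P2:M(22) | bus: BusRdX
[4] P0: load  L0 | P0:E(70), P1:I, P2:I | bus: BusRd
[5] P1: load  L6 | P0:I, P1:E(30), P2:I | bus: BusRd
[6] P0: store L3 := 49 | P0:M(49), P1:I, P2:I | bus: BusRdX,Flush
[7] P0: store L3 := 15 | P0:M(15), P1:I, P2:I | bus: none
[8] P2: store L3 := 35 | P0:I, P1:I, P2:M(35) | bus: BusRdX,Flush
[9] P0: load  L3 | P0:S(35), P1:I, P2:O(35) | bus: BusRd
[10] P1: store L4 := 29 | P0:I, P1:M(29), P2:I | bus: BusRdX,Flush
[11] P1: store L5 := 73 | P0:I, P1:M(73), P2:I | bus: BusRdX
[12] P2: store L6 := 62 | P0:I, P1:I, P2:M(62) | bus: BusRdX
[13] P0: load  L4 | P0:S(29), P1:O(29), P2:I | bus: BusRd
[14] P2: load  L4 | P0:S(29), P1:O(29), P2:S(29) | bus: BusRd
[15] P1: store L4 := 75 | P0:I, P1:M(75), P2:I | bus: BusUpgr
[16] P2: load  L0 | P0:S(70), P1:I, P2:S(70) | bus: BusRd
[17] P1: load  L5 | P0:I, P1:M(73), P2:I | bus: none

memory[L4] = 22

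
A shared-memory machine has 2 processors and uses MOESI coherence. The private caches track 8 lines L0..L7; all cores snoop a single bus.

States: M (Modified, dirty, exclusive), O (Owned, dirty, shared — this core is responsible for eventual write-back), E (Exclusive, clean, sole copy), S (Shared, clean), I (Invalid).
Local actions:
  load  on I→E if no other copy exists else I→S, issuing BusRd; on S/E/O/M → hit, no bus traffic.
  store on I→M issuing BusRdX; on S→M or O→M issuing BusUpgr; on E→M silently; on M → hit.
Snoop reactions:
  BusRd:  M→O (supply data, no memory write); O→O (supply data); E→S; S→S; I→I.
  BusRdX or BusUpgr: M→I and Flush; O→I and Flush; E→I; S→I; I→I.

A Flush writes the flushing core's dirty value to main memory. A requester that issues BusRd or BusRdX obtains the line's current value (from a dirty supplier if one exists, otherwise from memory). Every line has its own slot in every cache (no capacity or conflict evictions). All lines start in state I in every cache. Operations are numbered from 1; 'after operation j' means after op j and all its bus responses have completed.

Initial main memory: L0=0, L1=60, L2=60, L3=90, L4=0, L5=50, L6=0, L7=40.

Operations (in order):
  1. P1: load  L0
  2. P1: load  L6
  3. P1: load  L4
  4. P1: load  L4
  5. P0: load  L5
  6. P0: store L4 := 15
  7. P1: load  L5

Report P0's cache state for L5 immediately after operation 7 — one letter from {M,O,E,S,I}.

state = S

1. P1: load  L0  bus=[BusRd]  L0: P0=I P1=E  mem[L0]=0
2. P1: load  L6  bus=[BusRd]  L6: P0=I P1=E  mem[L6]=0
3. P1: load  L4  bus=[BusRd]  L4: P0=I P1=E  mem[L4]=0
4. P1: load  L4  bus=[-]  L4: P0=I P1=E  mem[L4]=0
5. P0: load  L5  bus=[BusRd]  L5: P0=E P1=I  mem[L5]=50
6. P0: store L4 := 15  bus=[BusRdX]  L4: P0=M P1=I  mem[L4]=0
7. P1: load  L5  bus=[BusRd]  L5: P0=S P1=S  mem[L5]=50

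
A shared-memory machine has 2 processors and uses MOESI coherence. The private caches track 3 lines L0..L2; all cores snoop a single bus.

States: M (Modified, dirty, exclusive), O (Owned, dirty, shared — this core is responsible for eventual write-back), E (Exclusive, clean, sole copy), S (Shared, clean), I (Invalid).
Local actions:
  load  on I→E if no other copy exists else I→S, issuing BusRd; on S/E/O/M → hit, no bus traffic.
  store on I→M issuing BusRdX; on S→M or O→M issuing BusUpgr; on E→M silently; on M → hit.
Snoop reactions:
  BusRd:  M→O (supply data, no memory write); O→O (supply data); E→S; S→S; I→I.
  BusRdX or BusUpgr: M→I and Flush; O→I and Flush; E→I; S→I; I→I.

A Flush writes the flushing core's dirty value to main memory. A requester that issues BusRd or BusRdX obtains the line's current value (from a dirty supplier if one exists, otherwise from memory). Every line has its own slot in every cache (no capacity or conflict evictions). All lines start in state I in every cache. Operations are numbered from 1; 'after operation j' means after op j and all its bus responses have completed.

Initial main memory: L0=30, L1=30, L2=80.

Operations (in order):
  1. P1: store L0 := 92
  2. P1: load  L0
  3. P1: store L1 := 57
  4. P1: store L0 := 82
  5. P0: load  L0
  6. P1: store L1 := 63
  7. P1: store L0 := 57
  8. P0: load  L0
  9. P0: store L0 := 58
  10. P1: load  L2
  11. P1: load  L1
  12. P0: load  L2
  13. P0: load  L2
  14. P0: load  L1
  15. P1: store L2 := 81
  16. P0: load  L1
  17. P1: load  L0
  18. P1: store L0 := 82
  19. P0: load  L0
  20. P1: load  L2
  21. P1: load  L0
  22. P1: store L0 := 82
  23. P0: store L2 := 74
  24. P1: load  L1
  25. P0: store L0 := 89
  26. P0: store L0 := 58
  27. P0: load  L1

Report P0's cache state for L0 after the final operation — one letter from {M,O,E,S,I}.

state = M

1. P1: store L0 := 92  bus=[BusRdX]  L0: P0=I P1=M  mem[L0]=30
2. P1: load  L0  bus=[-]  L0: P0=I P1=M  mem[L0]=30
3. P1: store L1 := 57  bus=[BusRdX]  L1: P0=I P1=M  mem[L1]=30
4. P1: store L0 := 82  bus=[-]  L0: P0=I P1=M  mem[L0]=30
5. P0: load  L0  bus=[BusRd]  L0: P0=S P1=O  mem[L0]=30
6. P1: store L1 := 63  bus=[-]  L1: P0=I P1=M  mem[L1]=30
7. P1: store L0 := 57  bus=[BusUpgr]  L0: P0=I P1=M  mem[L0]=30
8. P0: load  L0  bus=[BusRd]  L0: P0=S P1=O  mem[L0]=30
9. P0: store L0 := 58  bus=[BusUpgr,Flush]  L0: P0=M P1=I  mem[L0]=57
10. P1: load  L2  bus=[BusRd]  L2: P0=I P1=E  mem[L2]=80
11. P1: load  L1  bus=[-]  L1: P0=I P1=M  mem[L1]=30
12. P0: load  L2  bus=[BusRd]  L2: P0=S P1=S  mem[L2]=80
13. P0: load  L2  bus=[-]  L2: P0=S P1=S  mem[L2]=80
14. P0: load  L1  bus=[BusRd]  L1: P0=S P1=O  mem[L1]=30
15. P1: store L2 := 81  bus=[BusUpgr]  L2: P0=I P1=M  mem[L2]=80
16. P0: load  L1  bus=[-]  L1: P0=S P1=O  mem[L1]=30
17. P1: load  L0  bus=[BusRd]  L0: P0=O P1=S  mem[L0]=57
18. P1: store L0 := 82  bus=[BusUpgr,Flush]  L0: P0=I P1=M  mem[L0]=58
19. P0: load  L0  bus=[BusRd]  L0: P0=S P1=O  mem[L0]=58
20. P1: load  L2  bus=[-]  L2: P0=I P1=M  mem[L2]=80
21. P1: load  L0  bus=[-]  L0: P0=S P1=O  mem[L0]=58
22. P1: store L0 := 82  bus=[BusUpgr]  L0: P0=I P1=M  mem[L0]=58
23. P0: store L2 := 74  bus=[BusRdX,Flush]  L2: P0=M P1=I  mem[L2]=81
24. P1: load  L1  bus=[-]  L1: P0=S P1=O  mem[L1]=30
25. P0: store L0 := 89  bus=[BusRdX,Flush]  L0: P0=M P1=I  mem[L0]=82
26. P0: store L0 := 58  bus=[-]  L0: P0=M P1=I  mem[L0]=82
27. P0: load  L1  bus=[-]  L1: P0=S P1=O  mem[L1]=30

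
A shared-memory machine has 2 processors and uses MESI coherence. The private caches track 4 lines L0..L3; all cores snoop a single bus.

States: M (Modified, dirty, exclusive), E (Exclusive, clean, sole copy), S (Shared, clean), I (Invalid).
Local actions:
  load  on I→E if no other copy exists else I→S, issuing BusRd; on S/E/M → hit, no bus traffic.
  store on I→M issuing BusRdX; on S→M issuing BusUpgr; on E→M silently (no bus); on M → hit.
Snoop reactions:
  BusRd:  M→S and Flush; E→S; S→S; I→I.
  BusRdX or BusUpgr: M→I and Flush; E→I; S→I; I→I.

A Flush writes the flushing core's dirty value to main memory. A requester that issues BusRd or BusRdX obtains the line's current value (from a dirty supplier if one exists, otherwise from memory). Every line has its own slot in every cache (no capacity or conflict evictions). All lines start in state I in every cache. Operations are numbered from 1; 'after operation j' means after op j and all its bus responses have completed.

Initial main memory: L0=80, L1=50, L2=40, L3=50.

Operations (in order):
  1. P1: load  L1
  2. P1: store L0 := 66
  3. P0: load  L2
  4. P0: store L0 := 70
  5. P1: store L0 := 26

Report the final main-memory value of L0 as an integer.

memory[L0] = 70

1. P1: load  L1  bus=[BusRd]  L1: P0=I P1=E  mem[L1]=50
2. P1: store L0 := 66  bus=[BusRdX]  L0: P0=I P1=M  mem[L0]=80
3. P0: load  L2  bus=[BusRd]  L2: P0=E P1=I  mem[L2]=40
4. P0: store L0 := 70  bus=[BusRdX,Flush]  L0: P0=M P1=I  mem[L0]=66
5. P1: store L0 := 26  bus=[BusRdX,Flush]  L0: P0=I P1=M  mem[L0]=70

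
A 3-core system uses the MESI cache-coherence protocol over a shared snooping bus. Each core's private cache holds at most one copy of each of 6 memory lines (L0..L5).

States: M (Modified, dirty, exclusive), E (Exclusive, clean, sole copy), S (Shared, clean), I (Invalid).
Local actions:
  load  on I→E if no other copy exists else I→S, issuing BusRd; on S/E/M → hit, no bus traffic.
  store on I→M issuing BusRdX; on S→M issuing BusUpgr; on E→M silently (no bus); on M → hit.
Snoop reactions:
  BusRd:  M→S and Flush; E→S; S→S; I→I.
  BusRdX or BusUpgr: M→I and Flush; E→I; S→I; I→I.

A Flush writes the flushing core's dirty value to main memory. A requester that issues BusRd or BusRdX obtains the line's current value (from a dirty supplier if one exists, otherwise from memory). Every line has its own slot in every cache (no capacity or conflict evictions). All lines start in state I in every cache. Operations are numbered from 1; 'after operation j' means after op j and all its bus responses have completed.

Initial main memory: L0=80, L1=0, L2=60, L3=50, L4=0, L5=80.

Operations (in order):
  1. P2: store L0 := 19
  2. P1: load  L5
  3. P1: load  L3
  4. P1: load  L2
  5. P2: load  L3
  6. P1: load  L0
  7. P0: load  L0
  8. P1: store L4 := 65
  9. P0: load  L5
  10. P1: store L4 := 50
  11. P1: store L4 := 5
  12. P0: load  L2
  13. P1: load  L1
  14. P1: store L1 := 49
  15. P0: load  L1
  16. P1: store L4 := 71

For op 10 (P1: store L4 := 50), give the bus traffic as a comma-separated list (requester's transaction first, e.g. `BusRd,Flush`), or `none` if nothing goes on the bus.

1. P2: store L0 := 19  bus=[BusRdX]  L0: P0=I P1=I P2=M  mem[L0]=80
2. P1: load  L5  bus=[BusRd]  L5: P0=I P1=E P2=I  mem[L5]=80
3. P1: load  L3  bus=[BusRd]  L3: P0=I P1=E P2=I  mem[L3]=50
4. P1: load  L2  bus=[BusRd]  L2: P0=I P1=E P2=I  mem[L2]=60
5. P2: load  L3  bus=[BusRd]  L3: P0=I P1=S P2=S  mem[L3]=50
6. P1: load  L0  bus=[BusRd,Flush]  L0: P0=I P1=S P2=S  mem[L0]=19
7. P0: load  L0  bus=[BusRd]  L0: P0=S P1=S P2=S  mem[L0]=19
8. P1: store L4 := 65  bus=[BusRdX]  L4: P0=I P1=M P2=I  mem[L4]=0
9. P0: load  L5  bus=[BusRd]  L5: P0=S P1=S P2=I  mem[L5]=80
10. P1: store L4 := 50  bus=[-]  L4: P0=I P1=M P2=I  mem[L4]=0
11. P1: store L4 := 5  bus=[-]  L4: P0=I P1=M P2=I  mem[L4]=0
12. P0: load  L2  bus=[BusRd]  L2: P0=S P1=S P2=I  mem[L2]=60
13. P1: load  L1  bus=[BusRd]  L1: P0=I P1=E P2=I  mem[L1]=0
14. P1: store L1 := 49  bus=[-]  L1: P0=I P1=M P2=I  mem[L1]=0
15. P0: load  L1  bus=[BusRd,Flush]  L1: P0=S P1=S P2=I  mem[L1]=49
16. P1: store L4 := 71  bus=[-]  L4: P0=I P1=M P2=I  mem[L4]=0

bus = none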